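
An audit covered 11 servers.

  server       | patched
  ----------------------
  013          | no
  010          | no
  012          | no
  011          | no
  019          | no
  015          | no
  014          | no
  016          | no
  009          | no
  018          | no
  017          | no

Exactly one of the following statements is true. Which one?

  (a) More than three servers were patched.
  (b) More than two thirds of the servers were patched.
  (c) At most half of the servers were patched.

|A| = 11, |A ∩ B| = 0, |A ∖ B| = 11.
(a) requires |A ∩ B| > 3: false.
(b) requires |A ∩ B| / |A| > 2/3: false.
(c) requires |A ∩ B| ≤ |A ∖ B|: true.

(c)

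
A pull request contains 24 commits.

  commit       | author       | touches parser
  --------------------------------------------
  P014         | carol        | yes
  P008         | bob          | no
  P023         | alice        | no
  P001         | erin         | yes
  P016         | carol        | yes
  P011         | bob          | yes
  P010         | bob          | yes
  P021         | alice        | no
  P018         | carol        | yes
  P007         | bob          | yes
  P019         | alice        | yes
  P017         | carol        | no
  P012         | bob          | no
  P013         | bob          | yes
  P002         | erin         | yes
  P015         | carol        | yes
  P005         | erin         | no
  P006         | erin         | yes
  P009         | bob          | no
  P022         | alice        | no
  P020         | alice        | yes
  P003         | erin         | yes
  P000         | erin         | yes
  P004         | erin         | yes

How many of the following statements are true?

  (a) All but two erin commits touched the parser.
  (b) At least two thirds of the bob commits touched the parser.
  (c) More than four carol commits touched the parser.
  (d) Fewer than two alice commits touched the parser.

0

(a) erin: |A| = 7, |A ∩ B| = 6; needs |A ∖ B| = 2 — false.
(b) bob: |A| = 7, |A ∩ B| = 4; needs |A ∩ B| / |A| ≥ 2/3 — false.
(c) carol: |A| = 5, |A ∩ B| = 4; needs |A ∩ B| > 4 — false.
(d) alice: |A| = 5, |A ∩ B| = 2; needs |A ∩ B| < 2 — false.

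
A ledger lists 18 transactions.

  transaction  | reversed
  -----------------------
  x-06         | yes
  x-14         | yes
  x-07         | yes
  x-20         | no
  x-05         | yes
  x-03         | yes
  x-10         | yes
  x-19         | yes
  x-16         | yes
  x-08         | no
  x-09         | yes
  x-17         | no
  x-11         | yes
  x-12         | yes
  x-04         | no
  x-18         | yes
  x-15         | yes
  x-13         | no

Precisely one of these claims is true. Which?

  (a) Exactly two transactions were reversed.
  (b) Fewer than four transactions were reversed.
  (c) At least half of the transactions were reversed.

|A| = 18, |A ∩ B| = 13, |A ∖ B| = 5.
(a) requires |A ∩ B| = 2: false.
(b) requires |A ∩ B| < 4: false.
(c) requires |A ∩ B| ≥ |A ∖ B|: true.

(c)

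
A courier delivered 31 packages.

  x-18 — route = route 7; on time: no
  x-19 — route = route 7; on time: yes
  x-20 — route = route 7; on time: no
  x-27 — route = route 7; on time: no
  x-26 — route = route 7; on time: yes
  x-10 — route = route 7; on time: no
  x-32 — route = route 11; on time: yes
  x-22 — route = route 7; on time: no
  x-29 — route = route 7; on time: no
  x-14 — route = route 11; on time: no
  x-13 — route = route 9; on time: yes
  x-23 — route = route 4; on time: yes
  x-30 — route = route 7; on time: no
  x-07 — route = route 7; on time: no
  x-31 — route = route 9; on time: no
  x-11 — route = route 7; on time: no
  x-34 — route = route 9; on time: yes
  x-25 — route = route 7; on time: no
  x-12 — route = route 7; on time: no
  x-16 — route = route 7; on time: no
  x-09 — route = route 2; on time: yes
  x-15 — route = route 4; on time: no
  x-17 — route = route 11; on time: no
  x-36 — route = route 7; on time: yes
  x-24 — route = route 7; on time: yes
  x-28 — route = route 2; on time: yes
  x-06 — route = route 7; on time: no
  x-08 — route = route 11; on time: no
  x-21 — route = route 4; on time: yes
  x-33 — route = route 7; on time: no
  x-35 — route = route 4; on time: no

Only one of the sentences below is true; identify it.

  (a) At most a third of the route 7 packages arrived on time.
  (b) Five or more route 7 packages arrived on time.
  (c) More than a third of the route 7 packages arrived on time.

|A| = 18, |A ∩ B| = 4, |A ∖ B| = 14.
(a) requires |A ∩ B| / |A| ≤ 1/3: true.
(b) requires |A ∩ B| ≥ 5: false.
(c) requires |A ∩ B| / |A| > 1/3: false.

(a)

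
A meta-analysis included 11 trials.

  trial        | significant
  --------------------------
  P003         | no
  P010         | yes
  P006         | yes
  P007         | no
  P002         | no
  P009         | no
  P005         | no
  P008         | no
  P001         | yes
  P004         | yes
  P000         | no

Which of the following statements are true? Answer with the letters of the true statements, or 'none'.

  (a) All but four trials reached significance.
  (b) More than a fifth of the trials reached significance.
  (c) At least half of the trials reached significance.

|A| = 11, |A ∩ B| = 4, |A ∖ B| = 7.
(a) |A ∖ B| = 4: fails.
(b) |A ∩ B| / |A| > 1/5: holds.
(c) |A ∩ B| ≥ |A ∖ B|: fails.

(b)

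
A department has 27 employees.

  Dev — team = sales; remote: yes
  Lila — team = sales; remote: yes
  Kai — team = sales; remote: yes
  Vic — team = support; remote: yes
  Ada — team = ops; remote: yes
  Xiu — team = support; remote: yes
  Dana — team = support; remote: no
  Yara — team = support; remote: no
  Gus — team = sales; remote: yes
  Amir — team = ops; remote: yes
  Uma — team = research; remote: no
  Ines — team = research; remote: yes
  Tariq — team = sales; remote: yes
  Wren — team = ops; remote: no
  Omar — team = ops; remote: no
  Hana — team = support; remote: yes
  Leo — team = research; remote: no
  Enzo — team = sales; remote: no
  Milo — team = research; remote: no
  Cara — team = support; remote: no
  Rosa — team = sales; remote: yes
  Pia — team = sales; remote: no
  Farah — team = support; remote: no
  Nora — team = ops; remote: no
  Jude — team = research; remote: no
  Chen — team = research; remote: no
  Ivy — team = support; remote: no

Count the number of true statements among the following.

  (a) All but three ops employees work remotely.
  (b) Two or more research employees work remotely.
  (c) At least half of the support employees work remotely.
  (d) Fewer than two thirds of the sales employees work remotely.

(a) ops: |A| = 5, |A ∩ B| = 2; needs |A ∖ B| = 3 — true.
(b) research: |A| = 6, |A ∩ B| = 1; needs |A ∩ B| ≥ 2 — false.
(c) support: |A| = 8, |A ∩ B| = 3; needs |A ∩ B| ≥ |A ∖ B| — false.
(d) sales: |A| = 8, |A ∩ B| = 6; needs |A ∩ B| / |A| < 2/3 — false.

1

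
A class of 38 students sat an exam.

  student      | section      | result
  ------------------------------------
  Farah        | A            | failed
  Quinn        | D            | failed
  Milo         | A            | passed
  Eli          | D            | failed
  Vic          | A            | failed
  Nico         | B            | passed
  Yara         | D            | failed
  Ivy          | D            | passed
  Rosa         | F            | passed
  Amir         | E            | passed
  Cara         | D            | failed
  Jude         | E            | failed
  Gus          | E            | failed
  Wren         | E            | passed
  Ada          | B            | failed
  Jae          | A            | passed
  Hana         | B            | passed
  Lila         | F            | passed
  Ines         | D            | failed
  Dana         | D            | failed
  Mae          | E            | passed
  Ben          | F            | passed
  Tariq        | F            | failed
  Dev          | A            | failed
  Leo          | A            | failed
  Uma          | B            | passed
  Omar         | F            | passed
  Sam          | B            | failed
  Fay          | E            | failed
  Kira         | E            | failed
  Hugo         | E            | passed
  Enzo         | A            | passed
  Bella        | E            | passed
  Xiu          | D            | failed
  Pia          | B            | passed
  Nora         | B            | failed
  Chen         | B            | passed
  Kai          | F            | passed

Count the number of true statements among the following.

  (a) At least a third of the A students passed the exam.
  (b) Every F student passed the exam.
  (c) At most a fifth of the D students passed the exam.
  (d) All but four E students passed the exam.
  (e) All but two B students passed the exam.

3

(a) A: |A| = 7, |A ∩ B| = 3; needs |A ∩ B| / |A| ≥ 1/3 — true.
(b) F: |A| = 6, |A ∩ B| = 5; needs A ⊆ B, i.e. every element of A is in B (|A ∖ B| = 0) — false.
(c) D: |A| = 8, |A ∩ B| = 1; needs |A ∩ B| / |A| ≤ 1/5 — true.
(d) E: |A| = 9, |A ∩ B| = 5; needs |A ∖ B| = 4 — true.
(e) B: |A| = 8, |A ∩ B| = 5; needs |A ∖ B| = 2 — false.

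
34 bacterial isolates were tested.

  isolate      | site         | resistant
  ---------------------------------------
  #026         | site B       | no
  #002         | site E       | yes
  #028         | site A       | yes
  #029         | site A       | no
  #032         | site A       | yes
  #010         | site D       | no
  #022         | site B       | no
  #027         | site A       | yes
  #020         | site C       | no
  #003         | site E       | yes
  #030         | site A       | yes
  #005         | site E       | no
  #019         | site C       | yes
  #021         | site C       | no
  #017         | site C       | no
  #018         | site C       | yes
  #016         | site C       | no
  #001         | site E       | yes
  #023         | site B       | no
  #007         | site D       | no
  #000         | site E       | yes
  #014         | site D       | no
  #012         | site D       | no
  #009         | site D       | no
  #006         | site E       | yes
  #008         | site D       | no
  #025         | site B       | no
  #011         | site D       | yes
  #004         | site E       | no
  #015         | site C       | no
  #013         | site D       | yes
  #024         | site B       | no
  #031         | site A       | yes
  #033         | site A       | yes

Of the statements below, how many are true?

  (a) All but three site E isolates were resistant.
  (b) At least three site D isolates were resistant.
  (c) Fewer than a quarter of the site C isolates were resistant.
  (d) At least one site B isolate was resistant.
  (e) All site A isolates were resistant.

0

(a) site E: |A| = 7, |A ∩ B| = 5; needs |A ∖ B| = 3 — false.
(b) site D: |A| = 8, |A ∩ B| = 2; needs |A ∩ B| ≥ 3 — false.
(c) site C: |A| = 7, |A ∩ B| = 2; needs |A ∩ B| / |A| < 1/4 — false.
(d) site B: |A| = 5, |A ∩ B| = 0; needs A ∩ B ≠ ∅ (|A ∩ B| ≥ 1) — false.
(e) site A: |A| = 7, |A ∩ B| = 6; needs A ⊆ B, i.e. every element of A is in B (|A ∖ B| = 0) — false.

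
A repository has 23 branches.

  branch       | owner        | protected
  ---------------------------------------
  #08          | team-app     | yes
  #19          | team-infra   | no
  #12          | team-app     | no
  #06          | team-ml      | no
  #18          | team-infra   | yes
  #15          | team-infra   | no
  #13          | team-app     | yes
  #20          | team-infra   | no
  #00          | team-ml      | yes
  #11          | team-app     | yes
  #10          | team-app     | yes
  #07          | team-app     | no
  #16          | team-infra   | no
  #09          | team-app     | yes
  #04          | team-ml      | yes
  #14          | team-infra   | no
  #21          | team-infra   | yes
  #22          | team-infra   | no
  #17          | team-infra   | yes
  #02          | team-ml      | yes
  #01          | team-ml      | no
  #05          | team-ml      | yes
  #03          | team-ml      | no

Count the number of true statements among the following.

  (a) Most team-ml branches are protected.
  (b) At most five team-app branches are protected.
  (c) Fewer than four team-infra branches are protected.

3

(a) team-ml: |A| = 7, |A ∩ B| = 4; needs |A ∩ B| > |A ∖ B| — true.
(b) team-app: |A| = 7, |A ∩ B| = 5; needs |A ∩ B| ≤ 5 — true.
(c) team-infra: |A| = 9, |A ∩ B| = 3; needs |A ∩ B| < 4 — true.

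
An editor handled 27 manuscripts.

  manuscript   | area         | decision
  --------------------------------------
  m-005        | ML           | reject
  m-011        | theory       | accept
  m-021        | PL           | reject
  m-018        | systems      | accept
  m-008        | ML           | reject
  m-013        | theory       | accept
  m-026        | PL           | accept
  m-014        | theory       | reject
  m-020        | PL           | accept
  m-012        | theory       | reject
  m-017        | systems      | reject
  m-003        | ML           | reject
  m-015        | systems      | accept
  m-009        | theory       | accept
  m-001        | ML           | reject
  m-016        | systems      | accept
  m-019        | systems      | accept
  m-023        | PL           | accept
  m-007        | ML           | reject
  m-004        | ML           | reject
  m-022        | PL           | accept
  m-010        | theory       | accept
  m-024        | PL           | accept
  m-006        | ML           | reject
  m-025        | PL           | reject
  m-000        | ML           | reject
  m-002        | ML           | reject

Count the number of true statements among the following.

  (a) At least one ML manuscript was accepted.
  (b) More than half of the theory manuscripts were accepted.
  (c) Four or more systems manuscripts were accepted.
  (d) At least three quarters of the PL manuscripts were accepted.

(a) ML: |A| = 9, |A ∩ B| = 0; needs A ∩ B ≠ ∅ (|A ∩ B| ≥ 1) — false.
(b) theory: |A| = 6, |A ∩ B| = 4; needs |A ∩ B| > |A ∖ B| — true.
(c) systems: |A| = 5, |A ∩ B| = 4; needs |A ∩ B| ≥ 4 — true.
(d) PL: |A| = 7, |A ∩ B| = 5; needs |A ∩ B| / |A| ≥ 3/4 — false.

2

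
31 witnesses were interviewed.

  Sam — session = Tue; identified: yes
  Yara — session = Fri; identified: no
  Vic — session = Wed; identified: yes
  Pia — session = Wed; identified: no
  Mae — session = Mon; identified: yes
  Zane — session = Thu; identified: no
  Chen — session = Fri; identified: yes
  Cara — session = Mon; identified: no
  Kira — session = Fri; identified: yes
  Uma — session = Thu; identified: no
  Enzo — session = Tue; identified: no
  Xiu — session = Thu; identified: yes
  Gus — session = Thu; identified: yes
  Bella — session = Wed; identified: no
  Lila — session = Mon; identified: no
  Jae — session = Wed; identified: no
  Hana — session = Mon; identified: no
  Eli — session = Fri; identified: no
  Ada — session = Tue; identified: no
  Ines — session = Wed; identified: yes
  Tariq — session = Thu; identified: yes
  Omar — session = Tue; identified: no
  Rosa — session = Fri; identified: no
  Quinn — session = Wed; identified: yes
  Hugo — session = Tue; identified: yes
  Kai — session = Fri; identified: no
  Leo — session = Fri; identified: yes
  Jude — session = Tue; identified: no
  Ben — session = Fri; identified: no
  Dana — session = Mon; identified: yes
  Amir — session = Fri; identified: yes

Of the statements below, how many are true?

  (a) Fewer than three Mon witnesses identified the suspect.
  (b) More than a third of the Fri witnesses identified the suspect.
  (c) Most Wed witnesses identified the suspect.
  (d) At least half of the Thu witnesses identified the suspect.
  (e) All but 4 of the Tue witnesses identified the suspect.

4

(a) Mon: |A| = 5, |A ∩ B| = 2; needs |A ∩ B| < 3 — true.
(b) Fri: |A| = 9, |A ∩ B| = 4; needs |A ∩ B| / |A| > 1/3 — true.
(c) Wed: |A| = 6, |A ∩ B| = 3; needs |A ∩ B| > |A ∖ B| — false.
(d) Thu: |A| = 5, |A ∩ B| = 3; needs |A ∩ B| ≥ |A ∖ B| — true.
(e) Tue: |A| = 6, |A ∩ B| = 2; needs |A ∖ B| = 4 — true.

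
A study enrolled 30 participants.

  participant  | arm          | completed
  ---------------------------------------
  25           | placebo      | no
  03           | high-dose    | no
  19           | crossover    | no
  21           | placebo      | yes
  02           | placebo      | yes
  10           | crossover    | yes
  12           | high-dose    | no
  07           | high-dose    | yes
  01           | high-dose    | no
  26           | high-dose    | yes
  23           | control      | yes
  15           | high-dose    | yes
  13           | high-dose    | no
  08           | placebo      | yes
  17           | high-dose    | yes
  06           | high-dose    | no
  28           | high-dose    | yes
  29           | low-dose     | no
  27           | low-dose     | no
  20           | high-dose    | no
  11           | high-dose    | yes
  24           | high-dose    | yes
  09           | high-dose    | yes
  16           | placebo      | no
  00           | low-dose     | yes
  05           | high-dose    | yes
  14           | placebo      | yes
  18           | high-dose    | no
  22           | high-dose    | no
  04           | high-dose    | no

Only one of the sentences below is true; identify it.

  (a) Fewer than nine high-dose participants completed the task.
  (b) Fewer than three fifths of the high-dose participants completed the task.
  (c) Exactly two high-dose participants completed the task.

(b)

|A| = 18, |A ∩ B| = 9, |A ∖ B| = 9.
(a) requires |A ∩ B| < 9: false.
(b) requires |A ∩ B| / |A| < 3/5: true.
(c) requires |A ∩ B| = 2: false.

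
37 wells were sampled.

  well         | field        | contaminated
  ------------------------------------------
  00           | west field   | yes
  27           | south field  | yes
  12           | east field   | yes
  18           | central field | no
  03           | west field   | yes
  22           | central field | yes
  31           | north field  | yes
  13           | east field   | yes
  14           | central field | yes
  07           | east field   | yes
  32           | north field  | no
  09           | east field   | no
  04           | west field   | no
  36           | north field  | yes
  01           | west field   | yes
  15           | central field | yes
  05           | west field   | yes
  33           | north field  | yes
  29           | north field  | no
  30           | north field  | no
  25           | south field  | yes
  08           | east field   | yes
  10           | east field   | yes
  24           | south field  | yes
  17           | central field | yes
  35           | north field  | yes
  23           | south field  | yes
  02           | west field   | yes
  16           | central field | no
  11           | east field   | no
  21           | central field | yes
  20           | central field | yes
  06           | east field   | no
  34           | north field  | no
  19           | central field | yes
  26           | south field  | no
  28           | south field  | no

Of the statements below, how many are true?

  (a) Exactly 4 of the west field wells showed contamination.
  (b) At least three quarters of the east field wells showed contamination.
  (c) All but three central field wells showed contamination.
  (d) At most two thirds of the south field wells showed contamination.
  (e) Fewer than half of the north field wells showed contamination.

1

(a) west field: |A| = 6, |A ∩ B| = 5; needs |A ∩ B| = 4 — false.
(b) east field: |A| = 8, |A ∩ B| = 5; needs |A ∩ B| / |A| ≥ 3/4 — false.
(c) central field: |A| = 9, |A ∩ B| = 7; needs |A ∖ B| = 3 — false.
(d) south field: |A| = 6, |A ∩ B| = 4; needs |A ∩ B| / |A| ≤ 2/3 — true.
(e) north field: |A| = 8, |A ∩ B| = 4; needs |A ∩ B| < |A ∖ B| — false.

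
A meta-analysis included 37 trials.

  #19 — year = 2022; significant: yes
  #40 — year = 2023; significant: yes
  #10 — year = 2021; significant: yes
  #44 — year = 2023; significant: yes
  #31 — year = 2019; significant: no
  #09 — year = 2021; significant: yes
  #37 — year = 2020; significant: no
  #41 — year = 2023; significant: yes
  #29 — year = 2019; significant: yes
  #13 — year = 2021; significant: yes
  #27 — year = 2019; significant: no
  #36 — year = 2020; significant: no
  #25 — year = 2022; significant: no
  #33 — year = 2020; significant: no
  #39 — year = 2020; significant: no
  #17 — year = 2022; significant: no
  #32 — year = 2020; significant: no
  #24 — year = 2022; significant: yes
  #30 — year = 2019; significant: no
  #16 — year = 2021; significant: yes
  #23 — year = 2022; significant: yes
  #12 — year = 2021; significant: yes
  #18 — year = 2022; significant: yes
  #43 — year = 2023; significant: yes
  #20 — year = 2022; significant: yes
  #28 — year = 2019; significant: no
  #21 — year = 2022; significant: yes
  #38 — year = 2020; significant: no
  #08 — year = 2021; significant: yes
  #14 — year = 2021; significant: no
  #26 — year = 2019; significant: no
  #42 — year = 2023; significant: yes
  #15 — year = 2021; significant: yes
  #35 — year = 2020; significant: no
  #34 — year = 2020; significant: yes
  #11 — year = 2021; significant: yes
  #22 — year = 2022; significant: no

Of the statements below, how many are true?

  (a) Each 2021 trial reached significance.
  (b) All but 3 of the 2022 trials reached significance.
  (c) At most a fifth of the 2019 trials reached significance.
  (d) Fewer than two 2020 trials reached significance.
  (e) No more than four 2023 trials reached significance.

(a) 2021: |A| = 9, |A ∩ B| = 8; needs A ⊆ B, i.e. every element of A is in B (|A ∖ B| = 0) — false.
(b) 2022: |A| = 9, |A ∩ B| = 6; needs |A ∖ B| = 3 — true.
(c) 2019: |A| = 6, |A ∩ B| = 1; needs |A ∩ B| / |A| ≤ 1/5 — true.
(d) 2020: |A| = 8, |A ∩ B| = 1; needs |A ∩ B| < 2 — true.
(e) 2023: |A| = 5, |A ∩ B| = 5; needs |A ∩ B| ≤ 4 — false.

3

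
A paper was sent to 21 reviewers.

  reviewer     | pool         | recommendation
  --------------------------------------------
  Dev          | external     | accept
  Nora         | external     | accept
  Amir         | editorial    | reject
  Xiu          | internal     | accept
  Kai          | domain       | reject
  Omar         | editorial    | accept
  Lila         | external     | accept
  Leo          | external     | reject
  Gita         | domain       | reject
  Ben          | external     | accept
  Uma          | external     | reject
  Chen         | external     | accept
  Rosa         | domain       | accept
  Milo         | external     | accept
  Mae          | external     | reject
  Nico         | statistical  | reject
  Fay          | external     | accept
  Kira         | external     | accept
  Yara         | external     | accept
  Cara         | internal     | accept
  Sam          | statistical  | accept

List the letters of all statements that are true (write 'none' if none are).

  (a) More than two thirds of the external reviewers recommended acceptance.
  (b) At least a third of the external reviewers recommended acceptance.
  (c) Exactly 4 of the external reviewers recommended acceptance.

|A| = 12, |A ∩ B| = 9, |A ∖ B| = 3.
(a) |A ∩ B| / |A| > 2/3: holds.
(b) |A ∩ B| / |A| ≥ 1/3: holds.
(c) |A ∩ B| = 4: fails.

(a), (b)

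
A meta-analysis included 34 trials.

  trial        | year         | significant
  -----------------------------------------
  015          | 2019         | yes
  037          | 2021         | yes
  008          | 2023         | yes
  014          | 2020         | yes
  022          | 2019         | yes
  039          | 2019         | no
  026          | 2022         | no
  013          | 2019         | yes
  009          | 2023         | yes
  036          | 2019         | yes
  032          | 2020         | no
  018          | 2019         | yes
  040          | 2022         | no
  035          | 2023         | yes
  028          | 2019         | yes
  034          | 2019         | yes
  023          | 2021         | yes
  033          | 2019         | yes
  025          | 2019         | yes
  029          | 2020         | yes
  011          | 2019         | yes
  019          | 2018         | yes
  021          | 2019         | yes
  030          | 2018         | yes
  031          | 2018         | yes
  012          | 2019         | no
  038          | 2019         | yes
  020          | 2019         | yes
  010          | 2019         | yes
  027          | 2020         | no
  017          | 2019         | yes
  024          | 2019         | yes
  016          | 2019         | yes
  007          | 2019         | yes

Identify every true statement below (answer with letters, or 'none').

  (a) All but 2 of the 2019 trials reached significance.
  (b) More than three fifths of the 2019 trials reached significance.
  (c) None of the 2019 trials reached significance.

(a), (b)

|A| = 20, |A ∩ B| = 18, |A ∖ B| = 2.
(a) |A ∖ B| = 2: holds.
(b) |A ∩ B| / |A| > 3/5: holds.
(c) A ∩ B = ∅ (|A ∩ B| = 0): fails.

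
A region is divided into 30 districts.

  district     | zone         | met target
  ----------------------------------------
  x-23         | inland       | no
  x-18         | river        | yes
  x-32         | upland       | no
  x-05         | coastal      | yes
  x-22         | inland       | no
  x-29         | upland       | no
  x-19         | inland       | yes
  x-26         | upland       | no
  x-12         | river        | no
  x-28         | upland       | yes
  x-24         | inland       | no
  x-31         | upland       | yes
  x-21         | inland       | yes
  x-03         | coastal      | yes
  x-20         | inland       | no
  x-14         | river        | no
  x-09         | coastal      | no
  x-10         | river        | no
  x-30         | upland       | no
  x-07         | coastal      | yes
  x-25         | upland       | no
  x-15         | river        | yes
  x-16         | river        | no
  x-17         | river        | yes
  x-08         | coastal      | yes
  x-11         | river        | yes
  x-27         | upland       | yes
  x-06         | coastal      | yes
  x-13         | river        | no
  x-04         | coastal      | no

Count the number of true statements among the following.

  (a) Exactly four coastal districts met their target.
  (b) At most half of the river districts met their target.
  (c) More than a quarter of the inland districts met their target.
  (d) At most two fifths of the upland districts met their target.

3

(a) coastal: |A| = 7, |A ∩ B| = 5; needs |A ∩ B| = 4 — false.
(b) river: |A| = 9, |A ∩ B| = 4; needs |A ∩ B| ≤ |A ∖ B| — true.
(c) inland: |A| = 6, |A ∩ B| = 2; needs |A ∩ B| / |A| > 1/4 — true.
(d) upland: |A| = 8, |A ∩ B| = 3; needs |A ∩ B| / |A| ≤ 2/5 — true.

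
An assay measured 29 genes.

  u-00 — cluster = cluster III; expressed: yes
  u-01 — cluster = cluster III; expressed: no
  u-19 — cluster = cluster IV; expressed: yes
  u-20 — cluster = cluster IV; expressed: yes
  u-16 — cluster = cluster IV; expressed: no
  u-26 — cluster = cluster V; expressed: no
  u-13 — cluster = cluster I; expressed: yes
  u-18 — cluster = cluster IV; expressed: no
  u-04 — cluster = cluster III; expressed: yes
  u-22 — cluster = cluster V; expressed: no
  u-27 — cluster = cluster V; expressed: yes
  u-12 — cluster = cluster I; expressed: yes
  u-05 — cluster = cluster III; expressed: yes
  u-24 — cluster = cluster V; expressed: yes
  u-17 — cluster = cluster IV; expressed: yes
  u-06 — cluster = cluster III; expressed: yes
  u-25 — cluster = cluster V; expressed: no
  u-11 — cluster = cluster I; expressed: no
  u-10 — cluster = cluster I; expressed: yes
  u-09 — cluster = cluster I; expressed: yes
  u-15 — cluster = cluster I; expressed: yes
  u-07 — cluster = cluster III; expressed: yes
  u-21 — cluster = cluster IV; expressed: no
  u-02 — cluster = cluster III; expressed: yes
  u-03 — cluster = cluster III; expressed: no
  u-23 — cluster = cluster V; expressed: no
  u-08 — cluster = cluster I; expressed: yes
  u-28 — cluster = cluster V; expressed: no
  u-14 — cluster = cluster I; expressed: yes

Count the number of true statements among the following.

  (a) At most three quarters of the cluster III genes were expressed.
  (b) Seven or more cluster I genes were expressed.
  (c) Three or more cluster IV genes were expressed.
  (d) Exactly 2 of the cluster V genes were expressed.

4

(a) cluster III: |A| = 8, |A ∩ B| = 6; needs |A ∩ B| / |A| ≤ 3/4 — true.
(b) cluster I: |A| = 8, |A ∩ B| = 7; needs |A ∩ B| ≥ 7 — true.
(c) cluster IV: |A| = 6, |A ∩ B| = 3; needs |A ∩ B| ≥ 3 — true.
(d) cluster V: |A| = 7, |A ∩ B| = 2; needs |A ∩ B| = 2 — true.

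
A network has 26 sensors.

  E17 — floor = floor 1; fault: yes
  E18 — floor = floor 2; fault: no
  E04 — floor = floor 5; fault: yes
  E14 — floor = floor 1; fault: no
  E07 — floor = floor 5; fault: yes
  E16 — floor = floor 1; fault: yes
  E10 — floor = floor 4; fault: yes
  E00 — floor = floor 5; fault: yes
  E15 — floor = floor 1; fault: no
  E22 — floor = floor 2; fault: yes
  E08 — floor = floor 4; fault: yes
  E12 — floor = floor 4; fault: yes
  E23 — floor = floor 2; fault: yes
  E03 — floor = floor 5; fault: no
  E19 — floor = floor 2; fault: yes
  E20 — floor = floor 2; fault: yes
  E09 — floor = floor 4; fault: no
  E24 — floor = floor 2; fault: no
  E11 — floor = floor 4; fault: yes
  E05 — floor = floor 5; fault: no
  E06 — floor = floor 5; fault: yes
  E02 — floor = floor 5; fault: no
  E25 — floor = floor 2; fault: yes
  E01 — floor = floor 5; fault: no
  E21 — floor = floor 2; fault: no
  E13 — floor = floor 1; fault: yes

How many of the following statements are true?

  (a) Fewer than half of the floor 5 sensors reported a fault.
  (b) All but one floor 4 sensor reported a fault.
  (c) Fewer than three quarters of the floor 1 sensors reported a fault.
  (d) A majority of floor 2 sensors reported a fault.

(a) floor 5: |A| = 8, |A ∩ B| = 4; needs |A ∩ B| < |A ∖ B| — false.
(b) floor 4: |A| = 5, |A ∩ B| = 4; needs |A ∖ B| = 1 — true.
(c) floor 1: |A| = 5, |A ∩ B| = 3; needs |A ∩ B| / |A| < 3/4 — true.
(d) floor 2: |A| = 8, |A ∩ B| = 5; needs |A ∩ B| > |A ∖ B| — true.

3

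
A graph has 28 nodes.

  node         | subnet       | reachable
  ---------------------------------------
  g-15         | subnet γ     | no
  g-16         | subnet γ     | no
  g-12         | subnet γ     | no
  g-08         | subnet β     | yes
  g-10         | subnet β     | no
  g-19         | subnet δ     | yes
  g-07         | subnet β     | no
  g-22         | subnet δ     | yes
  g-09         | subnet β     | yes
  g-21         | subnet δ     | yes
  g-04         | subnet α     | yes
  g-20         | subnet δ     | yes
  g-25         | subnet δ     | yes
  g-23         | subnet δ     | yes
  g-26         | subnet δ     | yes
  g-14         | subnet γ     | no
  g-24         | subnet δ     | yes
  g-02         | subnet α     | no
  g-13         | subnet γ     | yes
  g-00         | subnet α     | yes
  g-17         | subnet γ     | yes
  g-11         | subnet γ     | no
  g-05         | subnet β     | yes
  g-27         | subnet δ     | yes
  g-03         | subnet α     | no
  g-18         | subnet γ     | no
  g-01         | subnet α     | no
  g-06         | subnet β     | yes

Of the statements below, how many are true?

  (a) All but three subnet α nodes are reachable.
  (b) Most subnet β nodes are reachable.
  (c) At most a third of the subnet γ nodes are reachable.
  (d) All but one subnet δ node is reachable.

(a) subnet α: |A| = 5, |A ∩ B| = 2; needs |A ∖ B| = 3 — true.
(b) subnet β: |A| = 6, |A ∩ B| = 4; needs |A ∩ B| > |A ∖ B| — true.
(c) subnet γ: |A| = 8, |A ∩ B| = 2; needs |A ∩ B| / |A| ≤ 1/3 — true.
(d) subnet δ: |A| = 9, |A ∩ B| = 9; needs |A ∖ B| = 1 — false.

3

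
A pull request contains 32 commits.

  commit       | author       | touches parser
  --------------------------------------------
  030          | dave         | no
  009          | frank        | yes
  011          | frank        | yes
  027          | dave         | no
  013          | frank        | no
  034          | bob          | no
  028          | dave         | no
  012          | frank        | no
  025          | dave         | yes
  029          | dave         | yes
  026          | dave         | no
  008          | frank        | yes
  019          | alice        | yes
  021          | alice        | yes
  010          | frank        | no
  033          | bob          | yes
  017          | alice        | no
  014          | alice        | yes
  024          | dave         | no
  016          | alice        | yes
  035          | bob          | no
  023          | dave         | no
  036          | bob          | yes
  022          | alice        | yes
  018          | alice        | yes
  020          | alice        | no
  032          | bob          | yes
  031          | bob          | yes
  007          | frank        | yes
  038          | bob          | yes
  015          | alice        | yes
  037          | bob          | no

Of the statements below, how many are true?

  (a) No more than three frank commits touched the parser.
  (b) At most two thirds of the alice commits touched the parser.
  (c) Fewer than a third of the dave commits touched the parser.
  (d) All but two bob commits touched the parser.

1

(a) frank: |A| = 7, |A ∩ B| = 4; needs |A ∩ B| ≤ 3 — false.
(b) alice: |A| = 9, |A ∩ B| = 7; needs |A ∩ B| / |A| ≤ 2/3 — false.
(c) dave: |A| = 8, |A ∩ B| = 2; needs |A ∩ B| / |A| < 1/3 — true.
(d) bob: |A| = 8, |A ∩ B| = 5; needs |A ∖ B| = 2 — false.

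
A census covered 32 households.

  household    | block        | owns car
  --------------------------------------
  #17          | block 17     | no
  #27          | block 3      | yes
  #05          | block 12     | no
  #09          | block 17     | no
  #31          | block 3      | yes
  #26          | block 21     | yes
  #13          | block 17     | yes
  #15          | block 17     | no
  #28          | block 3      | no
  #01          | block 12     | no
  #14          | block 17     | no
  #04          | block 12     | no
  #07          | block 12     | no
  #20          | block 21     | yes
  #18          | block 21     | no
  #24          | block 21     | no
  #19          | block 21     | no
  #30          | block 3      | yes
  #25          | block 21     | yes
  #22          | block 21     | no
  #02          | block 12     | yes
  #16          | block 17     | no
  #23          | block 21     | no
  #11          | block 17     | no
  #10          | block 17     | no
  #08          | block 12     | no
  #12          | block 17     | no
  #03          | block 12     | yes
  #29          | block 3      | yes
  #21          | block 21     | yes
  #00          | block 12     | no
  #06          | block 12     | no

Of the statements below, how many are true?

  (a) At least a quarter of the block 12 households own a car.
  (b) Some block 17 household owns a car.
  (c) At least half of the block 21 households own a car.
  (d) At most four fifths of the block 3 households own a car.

(a) block 12: |A| = 9, |A ∩ B| = 2; needs |A ∩ B| / |A| ≥ 1/4 — false.
(b) block 17: |A| = 9, |A ∩ B| = 1; needs A ∩ B ≠ ∅ (|A ∩ B| ≥ 1) — true.
(c) block 21: |A| = 9, |A ∩ B| = 4; needs |A ∩ B| ≥ |A ∖ B| — false.
(d) block 3: |A| = 5, |A ∩ B| = 4; needs |A ∩ B| / |A| ≤ 4/5 — true.

2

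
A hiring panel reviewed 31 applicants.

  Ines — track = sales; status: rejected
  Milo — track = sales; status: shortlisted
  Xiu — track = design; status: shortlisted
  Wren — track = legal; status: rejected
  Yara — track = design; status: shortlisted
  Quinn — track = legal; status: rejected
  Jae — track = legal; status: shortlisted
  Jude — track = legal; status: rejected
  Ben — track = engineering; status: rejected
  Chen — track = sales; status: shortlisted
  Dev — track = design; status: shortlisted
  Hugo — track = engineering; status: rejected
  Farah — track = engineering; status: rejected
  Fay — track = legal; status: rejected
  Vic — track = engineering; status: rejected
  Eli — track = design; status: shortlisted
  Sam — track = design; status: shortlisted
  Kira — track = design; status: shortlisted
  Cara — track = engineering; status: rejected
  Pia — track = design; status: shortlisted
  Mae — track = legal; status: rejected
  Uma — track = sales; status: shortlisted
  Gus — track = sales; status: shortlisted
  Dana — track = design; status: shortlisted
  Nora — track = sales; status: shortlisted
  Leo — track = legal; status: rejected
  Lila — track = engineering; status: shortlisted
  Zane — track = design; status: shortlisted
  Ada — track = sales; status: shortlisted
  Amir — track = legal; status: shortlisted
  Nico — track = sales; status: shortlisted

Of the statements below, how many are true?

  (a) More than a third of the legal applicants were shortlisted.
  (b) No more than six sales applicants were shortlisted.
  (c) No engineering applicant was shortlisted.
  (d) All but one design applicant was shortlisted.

(a) legal: |A| = 8, |A ∩ B| = 2; needs |A ∩ B| / |A| > 1/3 — false.
(b) sales: |A| = 8, |A ∩ B| = 7; needs |A ∩ B| ≤ 6 — false.
(c) engineering: |A| = 6, |A ∩ B| = 1; needs A ∩ B = ∅ (|A ∩ B| = 0) — false.
(d) design: |A| = 9, |A ∩ B| = 9; needs |A ∖ B| = 1 — false.

0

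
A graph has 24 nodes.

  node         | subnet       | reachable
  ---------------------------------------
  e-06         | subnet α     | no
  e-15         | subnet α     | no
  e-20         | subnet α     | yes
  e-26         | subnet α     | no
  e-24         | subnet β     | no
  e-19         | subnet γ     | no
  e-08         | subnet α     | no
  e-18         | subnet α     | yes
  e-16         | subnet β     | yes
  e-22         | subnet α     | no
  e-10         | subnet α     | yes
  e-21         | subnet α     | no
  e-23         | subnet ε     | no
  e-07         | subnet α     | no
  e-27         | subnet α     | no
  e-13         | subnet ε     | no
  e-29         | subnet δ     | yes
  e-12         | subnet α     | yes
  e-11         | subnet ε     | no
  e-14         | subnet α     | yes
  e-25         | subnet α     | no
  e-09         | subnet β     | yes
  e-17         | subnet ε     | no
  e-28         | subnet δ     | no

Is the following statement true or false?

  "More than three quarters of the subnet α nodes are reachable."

False

The determiner here denotes the relation: |A ∩ B| / |A| > 3/4.
A (the restrictor) = {e-06, e-15, e-20, e-26, e-08, e-18, e-22, e-10, e-21, e-07, e-27, e-12, e-14, e-25}, |A| = 14.
A ∩ B = {e-20, e-18, e-10, e-12, e-14}, so |A ∩ B| = 5.
A ∖ B = {e-06, e-15, e-26, e-08, e-22, e-21, e-07, e-27, e-25}, so |A ∖ B| = 9.
|A ∩ B|/|A| = 5/14, so the statement is false.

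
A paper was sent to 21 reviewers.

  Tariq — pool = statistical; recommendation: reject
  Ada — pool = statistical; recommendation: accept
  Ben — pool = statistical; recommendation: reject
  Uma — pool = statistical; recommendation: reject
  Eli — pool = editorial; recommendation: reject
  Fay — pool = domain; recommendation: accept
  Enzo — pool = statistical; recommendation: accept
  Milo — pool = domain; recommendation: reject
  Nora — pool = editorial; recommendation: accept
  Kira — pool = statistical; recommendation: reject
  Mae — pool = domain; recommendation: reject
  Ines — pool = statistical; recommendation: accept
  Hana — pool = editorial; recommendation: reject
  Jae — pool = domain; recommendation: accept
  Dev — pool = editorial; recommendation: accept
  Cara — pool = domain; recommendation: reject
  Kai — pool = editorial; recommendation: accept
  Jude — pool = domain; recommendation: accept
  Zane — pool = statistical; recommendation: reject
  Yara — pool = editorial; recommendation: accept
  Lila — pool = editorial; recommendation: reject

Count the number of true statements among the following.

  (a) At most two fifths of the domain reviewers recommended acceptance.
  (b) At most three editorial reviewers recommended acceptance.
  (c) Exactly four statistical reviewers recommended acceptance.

0

(a) domain: |A| = 6, |A ∩ B| = 3; needs |A ∩ B| / |A| ≤ 2/5 — false.
(b) editorial: |A| = 7, |A ∩ B| = 4; needs |A ∩ B| ≤ 3 — false.
(c) statistical: |A| = 8, |A ∩ B| = 3; needs |A ∩ B| = 4 — false.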